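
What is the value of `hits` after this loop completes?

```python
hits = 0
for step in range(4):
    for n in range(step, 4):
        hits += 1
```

Let's trace through this code step by step.

Initialize: hits = 0
Entering loop: for step in range(4):
After iteration 1: step = 0, hits = 4
After iteration 2: step = 1, hits = 7
After iteration 3: step = 2, hits = 9
After iteration 4: step = 3, hits = 10
Loop ends.

Final answer: 10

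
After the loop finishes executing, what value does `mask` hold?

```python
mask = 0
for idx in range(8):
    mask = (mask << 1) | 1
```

Let's trace through this code step by step.

Initialize: mask = 0
Entering loop: for idx in range(8):
After iteration 1: idx = 0, mask = 1
After iteration 2: idx = 1, mask = 3
After iteration 3: idx = 2, mask = 7
After iteration 4: idx = 3, mask = 15
After iteration 5: idx = 4, mask = 31
After iteration 6: idx = 5, mask = 63
After iteration 7: idx = 6, mask = 127
After iteration 8: idx = 7, mask = 255
Loop ends.

Final answer: 255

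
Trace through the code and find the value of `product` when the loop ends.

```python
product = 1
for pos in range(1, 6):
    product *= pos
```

Let's trace through this code step by step.

Initialize: product = 1
Entering loop: for pos in range(1, 6):
After iteration 1: pos = 1, product = 1
After iteration 2: pos = 2, product = 2
After iteration 3: pos = 3, product = 6
After iteration 4: pos = 4, product = 24
After iteration 5: pos = 5, product = 120
Loop ends.

Final answer: 120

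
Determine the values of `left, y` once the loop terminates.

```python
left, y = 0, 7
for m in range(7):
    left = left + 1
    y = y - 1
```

Let's trace through this code step by step.

Initialize: left = 0
Initialize: y = 7
Entering loop: for m in range(7):
After iteration 1: m = 0, left = 1, y = 6
After iteration 2: m = 1, left = 2, y = 5
After iteration 3: m = 2, left = 3, y = 4
After iteration 4: m = 3, left = 4, y = 3
After iteration 5: m = 4, left = 5, y = 2
After iteration 6: m = 5, left = 6, y = 1
After iteration 7: m = 6, left = 7, y = 0
Loop ends.

Final answer: 7, 0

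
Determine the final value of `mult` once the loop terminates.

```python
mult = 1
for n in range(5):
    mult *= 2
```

Let's trace through this code step by step.

Initialize: mult = 1
Entering loop: for n in range(5):
After iteration 1: n = 0, mult = 2
After iteration 2: n = 1, mult = 4
After iteration 3: n = 2, mult = 8
After iteration 4: n = 3, mult = 16
After iteration 5: n = 4, mult = 32
Loop ends.

Final answer: 32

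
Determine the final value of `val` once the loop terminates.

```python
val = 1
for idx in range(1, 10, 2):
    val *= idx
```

Let's trace through this code step by step.

Initialize: val = 1
Entering loop: for idx in range(1, 10, 2):
After iteration 1: idx = 1, val = 1
After iteration 2: idx = 3, val = 3
After iteration 3: idx = 5, val = 15
After iteration 4: idx = 7, val = 105
After iteration 5: idx = 9, val = 945
Loop ends.

Final answer: 945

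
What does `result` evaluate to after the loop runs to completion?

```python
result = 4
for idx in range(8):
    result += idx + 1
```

Let's trace through this code step by step.

Initialize: result = 4
Entering loop: for idx in range(8):
After iteration 1: idx = 0, result = 5
After iteration 2: idx = 1, result = 7
After iteration 3: idx = 2, result = 10
After iteration 4: idx = 3, result = 14
After iteration 5: idx = 4, result = 19
After iteration 6: idx = 5, result = 25
After iteration 7: idx = 6, result = 32
After iteration 8: idx = 7, result = 40
Loop ends.

Final answer: 40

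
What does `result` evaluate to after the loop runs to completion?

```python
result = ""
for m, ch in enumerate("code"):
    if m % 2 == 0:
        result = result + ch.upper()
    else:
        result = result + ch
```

Let's trace through this code step by step.

Initialize: result = ''
Entering loop: for m, ch in enumerate("code"):
After iteration 1: m = 0, ch = 'c', result = 'C'
After iteration 2: m = 1, ch = 'o', result = 'Co'
After iteration 3: m = 2, ch = 'd', result = 'CoD'
After iteration 4: m = 3, ch = 'e', result = 'CoDe'
Loop ends.

Final answer: 'CoDe'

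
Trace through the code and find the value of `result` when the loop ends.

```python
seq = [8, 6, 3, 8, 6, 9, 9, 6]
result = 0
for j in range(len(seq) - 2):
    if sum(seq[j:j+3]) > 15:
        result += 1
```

Let's trace through this code step by step.

Initialize: seq = [8, 6, 3, 8, 6, 9, 9, 6]
Initialize: result = 0
Entering loop: for j in range(len(seq) - 2):
After iteration 1: j = 0, result = 1
After iteration 2: j = 1, result = 2
After iteration 3: j = 2, result = 3
After iteration 4: j = 3, result = 4
After iteration 5: j = 4, result = 5
After iteration 6: j = 5, result = 6
Loop ends.

Final answer: 6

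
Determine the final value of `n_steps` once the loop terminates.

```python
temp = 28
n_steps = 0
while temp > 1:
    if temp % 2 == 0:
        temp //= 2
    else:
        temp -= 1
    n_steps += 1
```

Let's trace through this code step by step.

Initialize: temp = 28
Initialize: n_steps = 0
Entering loop: while temp > 1:
After iteration 1: temp = 14, n_steps = 1
After iteration 2: temp = 7, n_steps = 2
After iteration 3: temp = 6, n_steps = 3
After iteration 4: temp = 3, n_steps = 4
After iteration 5: temp = 2, n_steps = 5
After iteration 6: temp = 1, n_steps = 6
Loop ends.

Final answer: 6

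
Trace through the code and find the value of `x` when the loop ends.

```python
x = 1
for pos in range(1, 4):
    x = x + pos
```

Let's trace through this code step by step.

Initialize: x = 1
Entering loop: for pos in range(1, 4):
After iteration 1: pos = 1, x = 2
After iteration 2: pos = 2, x = 4
After iteration 3: pos = 3, x = 7
Loop ends.

Final answer: 7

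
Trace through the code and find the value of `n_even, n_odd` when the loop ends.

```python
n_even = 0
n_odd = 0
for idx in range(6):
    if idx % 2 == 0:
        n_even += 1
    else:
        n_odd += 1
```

Let's trace through this code step by step.

Initialize: n_even = 0
Initialize: n_odd = 0
Entering loop: for idx in range(6):
After iteration 1: idx = 0, n_even = 1, n_odd = 0
After iteration 2: idx = 1, n_even = 1, n_odd = 1
After iteration 3: idx = 2, n_even = 2, n_odd = 1
After iteration 4: idx = 3, n_even = 2, n_odd = 2
After iteration 5: idx = 4, n_even = 3, n_odd = 2
After iteration 6: idx = 5, n_even = 3, n_odd = 3
Loop ends.

Final answer: 3, 3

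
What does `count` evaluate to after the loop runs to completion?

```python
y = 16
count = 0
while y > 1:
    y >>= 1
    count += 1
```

Let's trace through this code step by step.

Initialize: y = 16
Initialize: count = 0
Entering loop: while y > 1:
After iteration 1: y = 8, count = 1
After iteration 2: y = 4, count = 2
After iteration 3: y = 2, count = 3
After iteration 4: y = 1, count = 4
Loop ends.

Final answer: 4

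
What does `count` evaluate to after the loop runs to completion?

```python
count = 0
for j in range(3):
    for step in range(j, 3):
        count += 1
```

Let's trace through this code step by step.

Initialize: count = 0
Entering loop: for j in range(3):
After iteration 1: j = 0, count = 3
After iteration 2: j = 1, count = 5
After iteration 3: j = 2, count = 6
Loop ends.

Final answer: 6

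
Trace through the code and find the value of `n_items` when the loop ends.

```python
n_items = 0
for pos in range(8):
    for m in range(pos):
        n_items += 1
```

Let's trace through this code step by step.

Initialize: n_items = 0
Entering loop: for pos in range(8):
After iteration 1: pos = 0, n_items = 0
After iteration 2: pos = 1, n_items = 1, m = 0
After iteration 3: pos = 2, n_items = 3, m = 1
After iteration 4: pos = 3, n_items = 6, m = 2
After iteration 5: pos = 4, n_items = 10, m = 3
After iteration 6: pos = 5, n_items = 15, m = 4
After iteration 7: pos = 6, n_items = 21, m = 5
After iteration 8: pos = 7, n_items = 28, m = 6
Loop ends.

Final answer: 28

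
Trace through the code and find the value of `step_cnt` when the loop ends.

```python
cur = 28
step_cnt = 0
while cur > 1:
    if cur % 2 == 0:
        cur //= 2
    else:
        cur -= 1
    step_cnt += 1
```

Let's trace through this code step by step.

Initialize: cur = 28
Initialize: step_cnt = 0
Entering loop: while cur > 1:
After iteration 1: cur = 14, step_cnt = 1
After iteration 2: cur = 7, step_cnt = 2
After iteration 3: cur = 6, step_cnt = 3
After iteration 4: cur = 3, step_cnt = 4
After iteration 5: cur = 2, step_cnt = 5
After iteration 6: cur = 1, step_cnt = 6
Loop ends.

Final answer: 6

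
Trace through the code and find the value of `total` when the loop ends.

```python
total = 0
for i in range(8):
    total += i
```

Let's trace through this code step by step.

Initialize: total = 0
Entering loop: for i in range(8):
After iteration 1: i = 0, total = 0
After iteration 2: i = 1, total = 1
After iteration 3: i = 2, total = 3
After iteration 4: i = 3, total = 6
After iteration 5: i = 4, total = 10
After iteration 6: i = 5, total = 15
After iteration 7: i = 6, total = 21
After iteration 8: i = 7, total = 28
Loop ends.

Final answer: 28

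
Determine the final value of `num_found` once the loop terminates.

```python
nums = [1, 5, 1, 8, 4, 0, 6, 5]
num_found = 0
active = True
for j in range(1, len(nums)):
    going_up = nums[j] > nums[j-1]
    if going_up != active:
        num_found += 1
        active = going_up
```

Let's trace through this code step by step.

Initialize: nums = [1, 5, 1, 8, 4, 0, 6, 5]
Initialize: num_found = 0
Initialize: active = True
Entering loop: for j in range(1, len(nums)):
After iteration 1: j = 1, num_found = 0, active = True, going_up = True
After iteration 2: j = 2, num_found = 1, active = False, going_up = False
After iteration 3: j = 3, num_found = 2, active = True, going_up = True
After iteration 4: j = 4, num_found = 3, active = False, going_up = False
After iteration 5: j = 5, num_found = 3, active = False, going_up = False
After iteration 6: j = 6, num_found = 4, active = True, going_up = True
After iteration 7: j = 7, num_found = 5, active = False, going_up = False
Loop ends.

Final answer: 5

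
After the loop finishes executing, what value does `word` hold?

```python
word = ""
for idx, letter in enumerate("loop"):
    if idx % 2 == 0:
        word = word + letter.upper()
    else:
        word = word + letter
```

Let's trace through this code step by step.

Initialize: word = ''
Entering loop: for idx, letter in enumerate("loop"):
After iteration 1: idx = 0, letter = 'l', word = 'L'
After iteration 2: idx = 1, letter = 'o', word = 'Lo'
After iteration 3: idx = 2, letter = 'o', word = 'LoO'
After iteration 4: idx = 3, letter = 'p', word = 'LoOp'
Loop ends.

Final answer: 'LoOp'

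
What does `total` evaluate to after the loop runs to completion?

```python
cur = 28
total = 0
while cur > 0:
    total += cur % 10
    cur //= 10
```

Let's trace through this code step by step.

Initialize: cur = 28
Initialize: total = 0
Entering loop: while cur > 0:
After iteration 1: cur = 2, total = 8
After iteration 2: cur = 0, total = 10
Loop ends.

Final answer: 10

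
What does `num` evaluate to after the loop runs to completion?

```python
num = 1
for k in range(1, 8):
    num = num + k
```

Let's trace through this code step by step.

Initialize: num = 1
Entering loop: for k in range(1, 8):
After iteration 1: k = 1, num = 2
After iteration 2: k = 2, num = 4
After iteration 3: k = 3, num = 7
After iteration 4: k = 4, num = 11
After iteration 5: k = 5, num = 16
After iteration 6: k = 6, num = 22
After iteration 7: k = 7, num = 29
Loop ends.

Final answer: 29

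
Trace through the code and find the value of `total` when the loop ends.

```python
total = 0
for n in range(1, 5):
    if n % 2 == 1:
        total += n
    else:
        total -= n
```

Let's trace through this code step by step.

Initialize: total = 0
Entering loop: for n in range(1, 5):
After iteration 1: n = 1, total = 1
After iteration 2: n = 2, total = -1
After iteration 3: n = 3, total = 2
After iteration 4: n = 4, total = -2
Loop ends.

Final answer: -2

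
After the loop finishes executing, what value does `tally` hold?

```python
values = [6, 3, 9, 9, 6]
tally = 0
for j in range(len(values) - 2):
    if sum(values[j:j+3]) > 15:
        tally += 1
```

Let's trace through this code step by step.

Initialize: values = [6, 3, 9, 9, 6]
Initialize: tally = 0
Entering loop: for j in range(len(values) - 2):
After iteration 1: j = 0, tally = 1
After iteration 2: j = 1, tally = 2
After iteration 3: j = 2, tally = 3
Loop ends.

Final answer: 3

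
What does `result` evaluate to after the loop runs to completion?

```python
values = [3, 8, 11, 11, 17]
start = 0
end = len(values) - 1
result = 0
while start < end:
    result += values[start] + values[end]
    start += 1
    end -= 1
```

Let's trace through this code step by step.

Initialize: values = [3, 8, 11, 11, 17]
Initialize: start = 0
Initialize: end = 4
Initialize: result = 0
Entering loop: while start < end:
After iteration 1: start = 1, end = 3, result = 20
After iteration 2: start = 2, end = 2, result = 39
Loop ends.

Final answer: 39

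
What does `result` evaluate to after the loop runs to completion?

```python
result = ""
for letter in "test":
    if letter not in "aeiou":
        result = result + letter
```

Let's trace through this code step by step.

Initialize: result = ''
Entering loop: for letter in "test":
After iteration 1: letter = 't', result = 't'
After iteration 2: letter = 'e', result = 't'
After iteration 3: letter = 's', result = 'ts'
After iteration 4: letter = 't', result = 'tst'
Loop ends.

Final answer: 'tst'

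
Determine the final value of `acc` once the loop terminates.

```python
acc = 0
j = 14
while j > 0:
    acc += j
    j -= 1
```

Let's trace through this code step by step.

Initialize: acc = 0
Initialize: j = 14
Entering loop: while j > 0:
After iteration 1: acc = 14, j = 13
After iteration 2: acc = 27, j = 12
After iteration 3: acc = 39, j = 11
After iteration 4: acc = 50, j = 10
After iteration 5: acc = 60, j = 9
After iteration 6: acc = 69, j = 8
After iteration 7: acc = 77, j = 7
After iteration 8: acc = 84, j = 6
After iteration 9: acc = 90, j = 5
After iteration 10: acc = 95, j = 4
After iteration 11: acc = 99, j = 3
After iteration 12: acc = 102, j = 2
After iteration 13: acc = 104, j = 1
After iteration 14: acc = 105, j = 0
Loop ends.

Final answer: 105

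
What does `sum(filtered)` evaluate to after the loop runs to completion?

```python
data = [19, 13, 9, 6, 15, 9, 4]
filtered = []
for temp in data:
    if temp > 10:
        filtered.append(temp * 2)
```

Let's trace through this code step by step.

Initialize: data = [19, 13, 9, 6, 15, 9, 4]
Initialize: filtered = []
Entering loop: for temp in data:
After iteration 1: temp = 19, filtered = [38]
After iteration 2: temp = 13, filtered = [38, 26]
After iteration 3: temp = 9, filtered = [38, 26]
After iteration 4: temp = 6, filtered = [38, 26]
After iteration 5: temp = 15, filtered = [38, 26, 30]
After iteration 6: temp = 9, filtered = [38, 26, 30]
After iteration 7: temp = 4, filtered = [38, 26, 30]
Loop ends.
sum(filtered) = 94

Final answer: 94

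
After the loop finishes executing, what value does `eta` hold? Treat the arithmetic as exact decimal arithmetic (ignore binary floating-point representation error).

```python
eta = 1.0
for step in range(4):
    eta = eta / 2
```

Let's trace through this code step by step.

Initialize: eta = 1.0
Entering loop: for step in range(4):
After iteration 1: step = 0, eta = 0.5
After iteration 2: step = 1, eta = 0.25
After iteration 3: step = 2, eta = 0.125
After iteration 4: step = 3, eta = 0.0625
Loop ends.

Final answer: 0.0625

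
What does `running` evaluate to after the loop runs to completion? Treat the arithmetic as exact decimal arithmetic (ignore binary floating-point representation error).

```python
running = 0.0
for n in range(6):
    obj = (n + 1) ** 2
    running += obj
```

Let's trace through this code step by step.

Initialize: running = 0.0
Entering loop: for n in range(6):
After iteration 1: n = 0, running = 1.0, obj = 1
After iteration 2: n = 1, running = 5.0, obj = 4
After iteration 3: n = 2, running = 14.0, obj = 9
After iteration 4: n = 3, running = 30.0, obj = 16
After iteration 5: n = 4, running = 55.0, obj = 25
After iteration 6: n = 5, running = 91.0, obj = 36
Loop ends.

Final answer: 91.0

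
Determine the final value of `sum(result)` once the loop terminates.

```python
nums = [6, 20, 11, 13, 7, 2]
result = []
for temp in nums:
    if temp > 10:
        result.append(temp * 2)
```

Let's trace through this code step by step.

Initialize: nums = [6, 20, 11, 13, 7, 2]
Initialize: result = []
Entering loop: for temp in nums:
After iteration 1: temp = 6, result = []
After iteration 2: temp = 20, result = [40]
After iteration 3: temp = 11, result = [40, 22]
After iteration 4: temp = 13, result = [40, 22, 26]
After iteration 5: temp = 7, result = [40, 22, 26]
After iteration 6: temp = 2, result = [40, 22, 26]
Loop ends.
sum(result) = 88

Final answer: 88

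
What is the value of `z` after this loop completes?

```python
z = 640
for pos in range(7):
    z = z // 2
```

Let's trace through this code step by step.

Initialize: z = 640
Entering loop: for pos in range(7):
After iteration 1: pos = 0, z = 320
After iteration 2: pos = 1, z = 160
After iteration 3: pos = 2, z = 80
After iteration 4: pos = 3, z = 40
After iteration 5: pos = 4, z = 20
After iteration 6: pos = 5, z = 10
After iteration 7: pos = 6, z = 5
Loop ends.

Final answer: 5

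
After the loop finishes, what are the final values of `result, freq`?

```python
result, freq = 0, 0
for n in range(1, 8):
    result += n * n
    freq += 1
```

Let's trace through this code step by step.

Initialize: result = 0
Initialize: freq = 0
Entering loop: for n in range(1, 8):
After iteration 1: n = 1, result = 1, freq = 1
After iteration 2: n = 2, result = 5, freq = 2
After iteration 3: n = 3, result = 14, freq = 3
After iteration 4: n = 4, result = 30, freq = 4
After iteration 5: n = 5, result = 55, freq = 5
After iteration 6: n = 6, result = 91, freq = 6
After iteration 7: n = 7, result = 140, freq = 7
Loop ends.

Final answer: 140, 7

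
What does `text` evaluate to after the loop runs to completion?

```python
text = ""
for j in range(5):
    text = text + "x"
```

Let's trace through this code step by step.

Initialize: text = ''
Entering loop: for j in range(5):
After iteration 1: j = 0, text = 'x'
After iteration 2: j = 1, text = 'xx'
After iteration 3: j = 2, text = 'xxx'
After iteration 4: j = 3, text = 'xxxx'
After iteration 5: j = 4, text = 'xxxxx'
Loop ends.

Final answer: 'xxxxx'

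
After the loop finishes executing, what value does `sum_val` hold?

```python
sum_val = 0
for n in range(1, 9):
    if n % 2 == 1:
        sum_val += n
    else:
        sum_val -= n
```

Let's trace through this code step by step.

Initialize: sum_val = 0
Entering loop: for n in range(1, 9):
After iteration 1: n = 1, sum_val = 1
After iteration 2: n = 2, sum_val = -1
After iteration 3: n = 3, sum_val = 2
After iteration 4: n = 4, sum_val = -2
After iteration 5: n = 5, sum_val = 3
After iteration 6: n = 6, sum_val = -3
After iteration 7: n = 7, sum_val = 4
After iteration 8: n = 8, sum_val = -4
Loop ends.

Final answer: -4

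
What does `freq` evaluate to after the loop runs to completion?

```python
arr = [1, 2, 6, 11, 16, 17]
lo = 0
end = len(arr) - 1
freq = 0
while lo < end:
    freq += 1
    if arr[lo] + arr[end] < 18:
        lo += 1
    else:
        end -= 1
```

Let's trace through this code step by step.

Initialize: arr = [1, 2, 6, 11, 16, 17]
Initialize: lo = 0
Initialize: end = 5
Initialize: freq = 0
Entering loop: while lo < end:
After iteration 1: lo = 0, end = 4, freq = 1
After iteration 2: lo = 1, end = 4, freq = 2
After iteration 3: lo = 1, end = 3, freq = 3
After iteration 4: lo = 2, end = 3, freq = 4
After iteration 5: lo = 3, end = 3, freq = 5
Loop ends.

Final answer: 5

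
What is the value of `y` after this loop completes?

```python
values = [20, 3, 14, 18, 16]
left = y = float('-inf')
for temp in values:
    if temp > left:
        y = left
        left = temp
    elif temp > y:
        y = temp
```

Let's trace through this code step by step.

Initialize: values = [20, 3, 14, 18, 16]
Initialize: left = -inf
Initialize: y = -inf
Entering loop: for temp in values:
After iteration 1: temp = 20, left = 20, y = -inf
After iteration 2: temp = 3, left = 20, y = 3
After iteration 3: temp = 14, left = 20, y = 14
After iteration 4: temp = 18, left = 20, y = 18
After iteration 5: temp = 16, left = 20, y = 18
Loop ends.

Final answer: 18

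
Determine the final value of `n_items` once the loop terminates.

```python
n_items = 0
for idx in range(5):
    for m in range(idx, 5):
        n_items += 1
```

Let's trace through this code step by step.

Initialize: n_items = 0
Entering loop: for idx in range(5):
After iteration 1: idx = 0, n_items = 5
After iteration 2: idx = 1, n_items = 9
After iteration 3: idx = 2, n_items = 12
After iteration 4: idx = 3, n_items = 14
After iteration 5: idx = 4, n_items = 15
Loop ends.

Final answer: 15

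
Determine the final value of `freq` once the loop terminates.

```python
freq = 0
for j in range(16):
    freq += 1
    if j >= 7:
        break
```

Let's trace through this code step by step.

Initialize: freq = 0
Entering loop: for j in range(16):
After iteration 1: j = 0, freq = 1
After iteration 2: j = 1, freq = 2
After iteration 3: j = 2, freq = 3
After iteration 4: j = 3, freq = 4
After iteration 5: j = 4, freq = 5
After iteration 6: j = 5, freq = 6
After iteration 7: j = 6, freq = 7
After iteration 8: j = 7, freq = 8
Loop ends.

Final answer: 8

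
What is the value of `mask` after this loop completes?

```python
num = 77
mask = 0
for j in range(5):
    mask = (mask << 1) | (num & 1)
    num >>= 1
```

Let's trace through this code step by step.

Initialize: num = 77
Initialize: mask = 0
Entering loop: for j in range(5):
After iteration 1: j = 0, num = 38, mask = 1
After iteration 2: j = 1, num = 19, mask = 2
After iteration 3: j = 2, num = 9, mask = 5
After iteration 4: j = 3, num = 4, mask = 11
After iteration 5: j = 4, num = 2, mask = 22
Loop ends.

Final answer: 22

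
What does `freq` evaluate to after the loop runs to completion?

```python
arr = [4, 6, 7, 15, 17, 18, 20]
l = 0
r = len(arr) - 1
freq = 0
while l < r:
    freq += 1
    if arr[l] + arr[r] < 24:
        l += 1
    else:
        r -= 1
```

Let's trace through this code step by step.

Initialize: arr = [4, 6, 7, 15, 17, 18, 20]
Initialize: l = 0
Initialize: r = 6
Initialize: freq = 0
Entering loop: while l < r:
After iteration 1: l = 0, r = 5, freq = 1
After iteration 2: l = 1, r = 5, freq = 2
After iteration 3: l = 1, r = 4, freq = 3
After iteration 4: l = 2, r = 4, freq = 4
After iteration 5: l = 2, r = 3, freq = 5
After iteration 6: l = 3, r = 3, freq = 6
Loop ends.

Final answer: 6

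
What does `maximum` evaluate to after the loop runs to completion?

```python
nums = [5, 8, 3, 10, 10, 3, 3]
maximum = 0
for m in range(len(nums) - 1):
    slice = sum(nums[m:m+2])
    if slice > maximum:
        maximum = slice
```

Let's trace through this code step by step.

Initialize: nums = [5, 8, 3, 10, 10, 3, 3]
Initialize: maximum = 0
Entering loop: for m in range(len(nums) - 1):
After iteration 1: m = 0, maximum = 13, slice = 13
After iteration 2: m = 1, maximum = 13, slice = 11
After iteration 3: m = 2, maximum = 13, slice = 13
After iteration 4: m = 3, maximum = 20, slice = 20
After iteration 5: m = 4, maximum = 20, slice = 13
After iteration 6: m = 5, maximum = 20, slice = 6
Loop ends.

Final answer: 20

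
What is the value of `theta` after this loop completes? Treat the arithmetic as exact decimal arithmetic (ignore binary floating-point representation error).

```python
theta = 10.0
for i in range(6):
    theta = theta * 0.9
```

Let's trace through this code step by step.

Initialize: theta = 10.0
Entering loop: for i in range(6):
After iteration 1: i = 0, theta = 9.0
After iteration 2: i = 1, theta = 8.1
After iteration 3: i = 2, theta = 7.29
After iteration 4: i = 3, theta = 6.561
After iteration 5: i = 4, theta = 5.9049
After iteration 6: i = 5, theta = 5.31441
Loop ends.

Final answer: 5.31441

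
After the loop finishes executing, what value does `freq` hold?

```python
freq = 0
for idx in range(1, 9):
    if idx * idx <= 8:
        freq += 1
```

Let's trace through this code step by step.

Initialize: freq = 0
Entering loop: for idx in range(1, 9):
After iteration 1: idx = 1, freq = 1
After iteration 2: idx = 2, freq = 2
After iteration 3: idx = 3, freq = 2
After iteration 4: idx = 4, freq = 2
After iteration 5: idx = 5, freq = 2
After iteration 6: idx = 6, freq = 2
After iteration 7: idx = 7, freq = 2
After iteration 8: idx = 8, freq = 2
Loop ends.

Final answer: 2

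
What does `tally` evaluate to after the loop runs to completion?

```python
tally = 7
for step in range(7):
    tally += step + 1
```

Let's trace through this code step by step.

Initialize: tally = 7
Entering loop: for step in range(7):
After iteration 1: step = 0, tally = 8
After iteration 2: step = 1, tally = 10
After iteration 3: step = 2, tally = 13
After iteration 4: step = 3, tally = 17
After iteration 5: step = 4, tally = 22
After iteration 6: step = 5, tally = 28
After iteration 7: step = 6, tally = 35
Loop ends.

Final answer: 35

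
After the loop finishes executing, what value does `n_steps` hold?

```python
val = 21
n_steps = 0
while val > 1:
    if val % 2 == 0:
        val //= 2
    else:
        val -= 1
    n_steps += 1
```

Let's trace through this code step by step.

Initialize: val = 21
Initialize: n_steps = 0
Entering loop: while val > 1:
After iteration 1: val = 20, n_steps = 1
After iteration 2: val = 10, n_steps = 2
After iteration 3: val = 5, n_steps = 3
After iteration 4: val = 4, n_steps = 4
After iteration 5: val = 2, n_steps = 5
After iteration 6: val = 1, n_steps = 6
Loop ends.

Final answer: 6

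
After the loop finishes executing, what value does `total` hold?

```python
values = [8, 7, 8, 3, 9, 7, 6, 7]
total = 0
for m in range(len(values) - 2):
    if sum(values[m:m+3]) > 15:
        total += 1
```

Let's trace through this code step by step.

Initialize: values = [8, 7, 8, 3, 9, 7, 6, 7]
Initialize: total = 0
Entering loop: for m in range(len(values) - 2):
After iteration 1: m = 0, total = 1
After iteration 2: m = 1, total = 2
After iteration 3: m = 2, total = 3
After iteration 4: m = 3, total = 4
After iteration 5: m = 4, total = 5
After iteration 6: m = 5, total = 6
Loop ends.

Final answer: 6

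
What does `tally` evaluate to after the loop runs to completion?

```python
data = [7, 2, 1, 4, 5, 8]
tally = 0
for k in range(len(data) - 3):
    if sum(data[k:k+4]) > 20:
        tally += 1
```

Let's trace through this code step by step.

Initialize: data = [7, 2, 1, 4, 5, 8]
Initialize: tally = 0
Entering loop: for k in range(len(data) - 3):
After iteration 1: k = 0, tally = 0
After iteration 2: k = 1, tally = 0
After iteration 3: k = 2, tally = 0
Loop ends.

Final answer: 0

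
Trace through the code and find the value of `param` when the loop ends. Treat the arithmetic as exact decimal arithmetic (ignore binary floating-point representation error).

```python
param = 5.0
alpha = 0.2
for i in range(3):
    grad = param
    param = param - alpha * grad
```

Let's trace through this code step by step.

Initialize: param = 5.0
Initialize: alpha = 0.2
Entering loop: for i in range(3):
After iteration 1: i = 0, param = 4.0, grad = 5.0
After iteration 2: i = 1, param = 3.2, grad = 4.0
After iteration 3: i = 2, param = 2.56, grad = 3.2
Loop ends.

Final answer: 2.56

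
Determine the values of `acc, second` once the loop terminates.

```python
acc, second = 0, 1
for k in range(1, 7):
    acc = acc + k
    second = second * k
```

Let's trace through this code step by step.

Initialize: acc = 0
Initialize: second = 1
Entering loop: for k in range(1, 7):
After iteration 1: k = 1, acc = 1, second = 1
After iteration 2: k = 2, acc = 3, second = 2
After iteration 3: k = 3, acc = 6, second = 6
After iteration 4: k = 4, acc = 10, second = 24
After iteration 5: k = 5, acc = 15, second = 120
After iteration 6: k = 6, acc = 21, second = 720
Loop ends.

Final answer: 21, 720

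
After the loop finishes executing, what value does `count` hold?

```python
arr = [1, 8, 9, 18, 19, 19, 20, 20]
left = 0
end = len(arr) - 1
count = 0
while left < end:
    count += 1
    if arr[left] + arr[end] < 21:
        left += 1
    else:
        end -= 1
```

Let's trace through this code step by step.

Initialize: arr = [1, 8, 9, 18, 19, 19, 20, 20]
Initialize: left = 0
Initialize: end = 7
Initialize: count = 0
Entering loop: while left < end:
After iteration 1: left = 0, end = 6, count = 1
After iteration 2: left = 0, end = 5, count = 2
After iteration 3: left = 1, end = 5, count = 3
After iteration 4: left = 1, end = 4, count = 4
After iteration 5: left = 1, end = 3, count = 5
After iteration 6: left = 1, end = 2, count = 6
After iteration 7: left = 2, end = 2, count = 7
Loop ends.

Final answer: 7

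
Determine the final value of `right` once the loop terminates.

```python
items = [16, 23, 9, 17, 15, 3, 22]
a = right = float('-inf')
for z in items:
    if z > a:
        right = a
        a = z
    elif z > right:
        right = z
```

Let's trace through this code step by step.

Initialize: items = [16, 23, 9, 17, 15, 3, 22]
Initialize: a = -inf
Initialize: right = -inf
Entering loop: for z in items:
After iteration 1: z = 16, a = 16, right = -inf
After iteration 2: z = 23, a = 23, right = 16
After iteration 3: z = 9, a = 23, right = 16
After iteration 4: z = 17, a = 23, right = 17
After iteration 5: z = 15, a = 23, right = 17
After iteration 6: z = 3, a = 23, right = 17
After iteration 7: z = 22, a = 23, right = 22
Loop ends.

Final answer: 22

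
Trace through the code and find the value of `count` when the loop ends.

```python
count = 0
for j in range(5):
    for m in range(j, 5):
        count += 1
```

Let's trace through this code step by step.

Initialize: count = 0
Entering loop: for j in range(5):
After iteration 1: j = 0, count = 5
After iteration 2: j = 1, count = 9
After iteration 3: j = 2, count = 12
After iteration 4: j = 3, count = 14
After iteration 5: j = 4, count = 15
Loop ends.

Final answer: 15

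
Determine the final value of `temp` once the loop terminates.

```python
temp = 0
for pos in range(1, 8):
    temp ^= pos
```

Let's trace through this code step by step.

Initialize: temp = 0
Entering loop: for pos in range(1, 8):
After iteration 1: pos = 1, temp = 1
After iteration 2: pos = 2, temp = 3
After iteration 3: pos = 3, temp = 0
After iteration 4: pos = 4, temp = 4
After iteration 5: pos = 5, temp = 1
After iteration 6: pos = 6, temp = 7
After iteration 7: pos = 7, temp = 0
Loop ends.

Final answer: 0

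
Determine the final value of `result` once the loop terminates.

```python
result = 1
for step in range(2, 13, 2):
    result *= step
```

Let's trace through this code step by step.

Initialize: result = 1
Entering loop: for step in range(2, 13, 2):
After iteration 1: step = 2, result = 2
After iteration 2: step = 4, result = 8
After iteration 3: step = 6, result = 48
After iteration 4: step = 8, result = 384
After iteration 5: step = 10, result = 3840
After iteration 6: step = 12, result = 46080
Loop ends.

Final answer: 46080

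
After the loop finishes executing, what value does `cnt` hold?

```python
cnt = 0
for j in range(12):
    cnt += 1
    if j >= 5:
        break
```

Let's trace through this code step by step.

Initialize: cnt = 0
Entering loop: for j in range(12):
After iteration 1: j = 0, cnt = 1
After iteration 2: j = 1, cnt = 2
After iteration 3: j = 2, cnt = 3
After iteration 4: j = 3, cnt = 4
After iteration 5: j = 4, cnt = 5
After iteration 6: j = 5, cnt = 6
Loop ends.

Final answer: 6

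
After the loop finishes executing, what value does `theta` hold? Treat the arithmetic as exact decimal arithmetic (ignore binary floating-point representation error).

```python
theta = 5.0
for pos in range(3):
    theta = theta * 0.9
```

Let's trace through this code step by step.

Initialize: theta = 5.0
Entering loop: for pos in range(3):
After iteration 1: pos = 0, theta = 4.5
After iteration 2: pos = 1, theta = 4.05
After iteration 3: pos = 2, theta = 3.645
Loop ends.

Final answer: 3.645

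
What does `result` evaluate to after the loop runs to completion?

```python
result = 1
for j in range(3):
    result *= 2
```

Let's trace through this code step by step.

Initialize: result = 1
Entering loop: for j in range(3):
After iteration 1: j = 0, result = 2
After iteration 2: j = 1, result = 4
After iteration 3: j = 2, result = 8
Loop ends.

Final answer: 8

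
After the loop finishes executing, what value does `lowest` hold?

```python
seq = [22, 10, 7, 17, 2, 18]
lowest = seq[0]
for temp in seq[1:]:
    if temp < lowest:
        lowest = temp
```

Let's trace through this code step by step.

Initialize: seq = [22, 10, 7, 17, 2, 18]
Initialize: lowest = 22
Entering loop: for temp in seq[1:]:
After iteration 1: temp = 10, lowest = 10
After iteration 2: temp = 7, lowest = 7
After iteration 3: temp = 17, lowest = 7
After iteration 4: temp = 2, lowest = 2
After iteration 5: temp = 18, lowest = 2
Loop ends.

Final answer: 2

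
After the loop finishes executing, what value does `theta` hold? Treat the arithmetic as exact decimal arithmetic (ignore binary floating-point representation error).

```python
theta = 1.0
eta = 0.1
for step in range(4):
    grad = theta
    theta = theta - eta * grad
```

Let's trace through this code step by step.

Initialize: theta = 1.0
Initialize: eta = 0.1
Entering loop: for step in range(4):
After iteration 1: step = 0, theta = 0.9, grad = 1.0
After iteration 2: step = 1, theta = 0.81, grad = 0.9
After iteration 3: step = 2, theta = 0.729, grad = 0.81
After iteration 4: step = 3, theta = 0.6561, grad = 0.729
Loop ends.

Final answer: 0.6561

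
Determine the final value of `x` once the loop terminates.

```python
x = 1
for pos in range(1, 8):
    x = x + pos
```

Let's trace through this code step by step.

Initialize: x = 1
Entering loop: for pos in range(1, 8):
After iteration 1: pos = 1, x = 2
After iteration 2: pos = 2, x = 4
After iteration 3: pos = 3, x = 7
After iteration 4: pos = 4, x = 11
After iteration 5: pos = 5, x = 16
After iteration 6: pos = 6, x = 22
After iteration 7: pos = 7, x = 29
Loop ends.

Final answer: 29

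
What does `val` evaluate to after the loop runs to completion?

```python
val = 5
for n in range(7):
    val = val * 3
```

Let's trace through this code step by step.

Initialize: val = 5
Entering loop: for n in range(7):
After iteration 1: n = 0, val = 15
After iteration 2: n = 1, val = 45
After iteration 3: n = 2, val = 135
After iteration 4: n = 3, val = 405
After iteration 5: n = 4, val = 1215
After iteration 6: n = 5, val = 3645
After iteration 7: n = 6, val = 10935
Loop ends.

Final answer: 10935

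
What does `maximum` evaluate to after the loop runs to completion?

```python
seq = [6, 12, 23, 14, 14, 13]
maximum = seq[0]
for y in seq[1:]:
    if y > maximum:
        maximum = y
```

Let's trace through this code step by step.

Initialize: seq = [6, 12, 23, 14, 14, 13]
Initialize: maximum = 6
Entering loop: for y in seq[1:]:
After iteration 1: y = 12, maximum = 12
After iteration 2: y = 23, maximum = 23
After iteration 3: y = 14, maximum = 23
After iteration 4: y = 14, maximum = 23
After iteration 5: y = 13, maximum = 23
Loop ends.

Final answer: 23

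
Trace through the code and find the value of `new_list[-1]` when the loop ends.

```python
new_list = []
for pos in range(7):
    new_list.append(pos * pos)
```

Let's trace through this code step by step.

Initialize: new_list = []
Entering loop: for pos in range(7):
After iteration 1: pos = 0, new_list = [0]
After iteration 2: pos = 1, new_list = [0, 1]
After iteration 3: pos = 2, new_list = [0, 1, 4]
After iteration 4: pos = 3, new_list = [0, 1, 4, 9]
After iteration 5: pos = 4, new_list = [0, 1, 4, 9, 16]
After iteration 6: pos = 5, new_list = [0, 1, 4, 9, 16, 25]
After iteration 7: pos = 6, new_list = [0, 1, 4, 9, 16, 25, 36]
Loop ends.
new_list[-1] = 36

Final answer: 36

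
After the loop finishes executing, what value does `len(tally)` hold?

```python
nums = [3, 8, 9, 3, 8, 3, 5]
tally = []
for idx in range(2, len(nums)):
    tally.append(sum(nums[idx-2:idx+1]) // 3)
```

Let's trace through this code step by step.

Initialize: nums = [3, 8, 9, 3, 8, 3, 5]
Initialize: tally = []
Entering loop: for idx in range(2, len(nums)):
After iteration 1: idx = 2, tally = [6]
After iteration 2: idx = 3, tally = [6, 6]
After iteration 3: idx = 4, tally = [6, 6, 6]
After iteration 4: idx = 5, tally = [6, 6, 6, 4]
After iteration 5: idx = 6, tally = [6, 6, 6, 4, 5]
Loop ends.
len(tally) = 5

Final answer: 5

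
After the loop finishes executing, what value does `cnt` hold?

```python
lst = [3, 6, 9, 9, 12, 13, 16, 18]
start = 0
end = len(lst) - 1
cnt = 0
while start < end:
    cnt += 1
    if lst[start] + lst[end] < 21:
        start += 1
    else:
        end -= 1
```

Let's trace through this code step by step.

Initialize: lst = [3, 6, 9, 9, 12, 13, 16, 18]
Initialize: start = 0
Initialize: end = 7
Initialize: cnt = 0
Entering loop: while start < end:
After iteration 1: start = 0, end = 6, cnt = 1
After iteration 2: start = 1, end = 6, cnt = 2
After iteration 3: start = 1, end = 5, cnt = 3
After iteration 4: start = 2, end = 5, cnt = 4
After iteration 5: start = 2, end = 4, cnt = 5
After iteration 6: start = 2, end = 3, cnt = 6
After iteration 7: start = 3, end = 3, cnt = 7
Loop ends.

Final answer: 7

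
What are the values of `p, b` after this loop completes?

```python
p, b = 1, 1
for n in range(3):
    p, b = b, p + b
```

Let's trace through this code step by step.

Initialize: p = 1
Initialize: b = 1
Entering loop: for n in range(3):
After iteration 1: n = 0, p = 1, b = 2
After iteration 2: n = 1, p = 2, b = 3
After iteration 3: n = 2, p = 3, b = 5
Loop ends.

Final answer: 3, 5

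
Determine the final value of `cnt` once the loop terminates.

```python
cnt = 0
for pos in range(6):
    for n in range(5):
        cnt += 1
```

Let's trace through this code step by step.

Initialize: cnt = 0
Entering loop: for pos in range(6):
After iteration 1: pos = 0, cnt = 5
After iteration 2: pos = 1, cnt = 10
After iteration 3: pos = 2, cnt = 15
After iteration 4: pos = 3, cnt = 20
After iteration 5: pos = 4, cnt = 25
After iteration 6: pos = 5, cnt = 30
Loop ends.

Final answer: 30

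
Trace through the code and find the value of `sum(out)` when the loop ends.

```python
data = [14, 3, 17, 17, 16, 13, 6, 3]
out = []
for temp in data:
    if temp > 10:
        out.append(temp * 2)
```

Let's trace through this code step by step.

Initialize: data = [14, 3, 17, 17, 16, 13, 6, 3]
Initialize: out = []
Entering loop: for temp in data:
After iteration 1: temp = 14, out = [28]
After iteration 2: temp = 3, out = [28]
After iteration 3: temp = 17, out = [28, 34]
After iteration 4: temp = 17, out = [28, 34, 34]
After iteration 5: temp = 16, out = [28, 34, 34, 32]
After iteration 6: temp = 13, out = [28, 34, 34, 32, 26]
After iteration 7: temp = 6, out = [28, 34, 34, 32, 26]
After iteration 8: temp = 3, out = [28, 34, 34, 32, 26]
Loop ends.
sum(out) = 154

Final answer: 154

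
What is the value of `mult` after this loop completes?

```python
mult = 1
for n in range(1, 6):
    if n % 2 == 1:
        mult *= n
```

Let's trace through this code step by step.

Initialize: mult = 1
Entering loop: for n in range(1, 6):
After iteration 1: n = 1, mult = 1
After iteration 2: n = 2, mult = 1
After iteration 3: n = 3, mult = 3
After iteration 4: n = 4, mult = 3
After iteration 5: n = 5, mult = 15
Loop ends.

Final answer: 15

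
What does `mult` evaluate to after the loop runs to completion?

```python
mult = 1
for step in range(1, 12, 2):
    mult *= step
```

Let's trace through this code step by step.

Initialize: mult = 1
Entering loop: for step in range(1, 12, 2):
After iteration 1: step = 1, mult = 1
After iteration 2: step = 3, mult = 3
After iteration 3: step = 5, mult = 15
After iteration 4: step = 7, mult = 105
After iteration 5: step = 9, mult = 945
After iteration 6: step = 11, mult = 10395
Loop ends.

Final answer: 10395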